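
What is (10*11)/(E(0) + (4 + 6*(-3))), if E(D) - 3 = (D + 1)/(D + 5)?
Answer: -275/27 ≈ -10.185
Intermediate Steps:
E(D) = 3 + (1 + D)/(5 + D) (E(D) = 3 + (D + 1)/(D + 5) = 3 + (1 + D)/(5 + D))
(10*11)/(E(0) + (4 + 6*(-3))) = (10*11)/(4*(4 + 0)/(5 + 0) + (4 + 6*(-3))) = 110/(4*4/5 + (4 - 18)) = 110/(4*(1/5)*4 - 14) = 110/(16/5 - 14) = 110/(-54/5) = 110*(-5/54) = -275/27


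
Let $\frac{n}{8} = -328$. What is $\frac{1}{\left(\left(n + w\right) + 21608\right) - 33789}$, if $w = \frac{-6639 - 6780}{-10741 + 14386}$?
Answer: $- \frac{135}{1999172} \approx -6.7528 \cdot 10^{-5}$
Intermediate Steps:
$n = -2624$ ($n = 8 \left(-328\right) = -2624$)
$w = - \frac{497}{135}$ ($w = - \frac{13419}{3645} = \left(-13419\right) \frac{1}{3645} = - \frac{497}{135} \approx -3.6815$)
$\frac{1}{\left(\left(n + w\right) + 21608\right) - 33789} = \frac{1}{\left(\left(-2624 - \frac{497}{135}\right) + 21608\right) - 33789} = \frac{1}{\left(- \frac{354737}{135} + 21608\right) - 33789} = \frac{1}{\frac{2562343}{135} - 33789} = \frac{1}{- \frac{1999172}{135}} = - \frac{135}{1999172}$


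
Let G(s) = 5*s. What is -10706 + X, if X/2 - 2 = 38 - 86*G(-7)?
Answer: -4606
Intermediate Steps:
X = 6100 (X = 4 + 2*(38 - 430*(-7)) = 4 + 2*(38 - 86*(-35)) = 4 + 2*(38 + 3010) = 4 + 2*3048 = 4 + 6096 = 6100)
-10706 + X = -10706 + 6100 = -4606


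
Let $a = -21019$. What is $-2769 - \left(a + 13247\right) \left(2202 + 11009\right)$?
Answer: $102673123$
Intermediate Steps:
$-2769 - \left(a + 13247\right) \left(2202 + 11009\right) = -2769 - \left(-21019 + 13247\right) \left(2202 + 11009\right) = -2769 - \left(-7772\right) 13211 = -2769 - -102675892 = -2769 + 102675892 = 102673123$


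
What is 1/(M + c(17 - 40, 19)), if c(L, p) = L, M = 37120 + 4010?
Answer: 1/41107 ≈ 2.4327e-5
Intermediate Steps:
M = 41130
1/(M + c(17 - 40, 19)) = 1/(41130 + (17 - 40)) = 1/(41130 - 23) = 1/41107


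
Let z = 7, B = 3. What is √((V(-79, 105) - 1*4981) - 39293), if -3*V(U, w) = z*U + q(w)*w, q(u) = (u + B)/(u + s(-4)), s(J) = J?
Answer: I*√4051264227/303 ≈ 210.06*I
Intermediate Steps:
q(u) = (3 + u)/(-4 + u) (q(u) = (u + 3)/(u - 4) = (3 + u)/(-4 + u))
V(U, w) = -7*U/3 - w*(3 + w)/(3*(-4 + w)) (V(U, w) = -(7*U + ((3 + w)/(-4 + w))*w)/3 = -(7*U + w*(3 + w)/(-4 + w))/3 = -7*U/3 - w*(3 + w)/(3*(-4 + w)))
√((V(-79, 105) - 1*4981) - 39293) = √(((-1*105*(3 + 105) - 7*(-79)*(-4 + 105))/(3*(-4 + 105)) - 1*4981) - 39293) = √(((⅓)*(-1*105*108 - 7*(-79)*101)/101 - 4981) - 39293) = √(((⅓)*(1/101)*(-11340 + 55853) - 4981) - 39293) = √(((⅓)*(1/101)*44513 - 4981) - 39293) = √((44513/303 - 4981) - 39293) = √(-1464730/303 - 39293) = √(-13370509/303) = I*√4051264227/303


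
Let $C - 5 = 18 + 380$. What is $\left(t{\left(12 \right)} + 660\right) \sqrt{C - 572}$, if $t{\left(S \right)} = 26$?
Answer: $8918 i \approx 8918.0 i$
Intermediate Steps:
$C = 403$ ($C = 5 + \left(18 + 380\right) = 5 + 398 = 403$)
$\left(t{\left(12 \right)} + 660\right) \sqrt{C - 572} = \left(26 + 660\right) \sqrt{403 - 572} = 686 \sqrt{-169} = 686 \cdot 13 i = 8918 i$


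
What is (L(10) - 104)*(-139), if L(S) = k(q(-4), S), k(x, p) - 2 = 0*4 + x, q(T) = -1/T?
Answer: 56573/4 ≈ 14143.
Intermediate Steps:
k(x, p) = 2 + x (k(x, p) = 2 + (0*4 + x) = 2 + (0 + x) = 2 + x)
L(S) = 9/4 (L(S) = 2 - 1/(-4) = 2 - 1*(-1/4) = 2 + 1/4 = 9/4)
(L(10) - 104)*(-139) = (9/4 - 104)*(-139) = -407/4*(-139) = 56573/4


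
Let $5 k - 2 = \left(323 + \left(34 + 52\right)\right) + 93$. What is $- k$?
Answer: $- \frac{504}{5} \approx -100.8$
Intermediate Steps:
$k = \frac{504}{5}$ ($k = \frac{2}{5} + \frac{\left(323 + \left(34 + 52\right)\right) + 93}{5} = \frac{2}{5} + \frac{\left(323 + 86\right) + 93}{5} = \frac{2}{5} + \frac{409 + 93}{5} = \frac{2}{5} + \frac{1}{5} \cdot 502 = \frac{2}{5} + \frac{502}{5} = \frac{504}{5} \approx 100.8$)
$- k = \left(-1\right) \frac{504}{5} = - \frac{504}{5}$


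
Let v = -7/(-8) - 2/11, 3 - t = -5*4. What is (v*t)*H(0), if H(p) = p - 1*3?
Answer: -4209/88 ≈ -47.830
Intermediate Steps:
H(p) = -3 + p (H(p) = p - 3 = -3 + p)
t = 23 (t = 3 - (-5)*4 = 3 - 1*(-20) = 3 + 20 = 23)
v = 61/88 (v = -7*(-1/8) - 2*1/11 = 7/8 - 2/11 = 61/88 ≈ 0.69318)
(v*t)*H(0) = ((61/88)*23)*(-3 + 0) = (1403/88)*(-3) = -4209/88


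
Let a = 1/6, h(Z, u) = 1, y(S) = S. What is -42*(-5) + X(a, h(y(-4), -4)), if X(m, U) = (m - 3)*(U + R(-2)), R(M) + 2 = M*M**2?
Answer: 471/2 ≈ 235.50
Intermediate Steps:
R(M) = -2 + M**3 (R(M) = -2 + M*M**2 = -2 + M**3)
a = 1/6 ≈ 0.16667
X(m, U) = (-10 + U)*(-3 + m) (X(m, U) = (m - 3)*(U + (-2 + (-2)**3)) = (-3 + m)*(U + (-2 - 8)) = (-3 + m)*(U - 10) = (-3 + m)*(-10 + U) = (-10 + U)*(-3 + m))
-42*(-5) + X(a, h(y(-4), -4)) = -42*(-5) + (30 - 10*1/6 - 3*1 + 1*(1/6)) = 210 + (30 - 5/3 - 3 + 1/6) = 210 + 51/2 = 471/2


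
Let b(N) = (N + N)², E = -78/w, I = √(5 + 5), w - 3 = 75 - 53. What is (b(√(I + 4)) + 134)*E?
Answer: -468 - 312*√10/25 ≈ -507.47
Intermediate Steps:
w = 25 (w = 3 + (75 - 53) = 3 + 22 = 25)
I = √10 ≈ 3.1623
E = -78/25 ≈ -3.1200
b(N) = 4*N² (b(N) = (2*N)² = 4*N²)
(b(√(I + 4)) + 134)*E = (4*(√(√10 + 4))² + 134)*(-78/25) = (4*(√(4 + √10))² + 134)*(-78/25) = (4*(4 + √10) + 134)*(-78/25) = ((16 + 4*√10) + 134)*(-78/25) = (150 + 4*√10)*(-78/25) = -468 - 312*√10/25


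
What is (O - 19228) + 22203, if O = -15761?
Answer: -12786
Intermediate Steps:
(O - 19228) + 22203 = (-15761 - 19228) + 22203 = -34989 + 22203 = -12786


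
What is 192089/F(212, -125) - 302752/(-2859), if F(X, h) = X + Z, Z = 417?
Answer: 739613459/1798311 ≈ 411.28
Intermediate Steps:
F(X, h) = 417 + X (F(X, h) = X + 417 = 417 + X)
192089/F(212, -125) - 302752/(-2859) = 192089/(417 + 212) - 302752/(-2859) = 192089/629 - 302752*(-1/2859) = 192089*(1/629) + 302752/2859 = 192089/629 + 302752/2859 = 739613459/1798311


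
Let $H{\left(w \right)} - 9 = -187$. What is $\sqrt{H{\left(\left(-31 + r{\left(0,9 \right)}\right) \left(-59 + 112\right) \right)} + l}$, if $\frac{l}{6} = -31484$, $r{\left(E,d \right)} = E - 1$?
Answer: $i \sqrt{189082} \approx 434.84 i$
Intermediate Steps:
$r{\left(E,d \right)} = -1 + E$
$l = -188904$ ($l = 6 \left(-31484\right) = -188904$)
$H{\left(w \right)} = -178$ ($H{\left(w \right)} = 9 - 187 = -178$)
$\sqrt{H{\left(\left(-31 + r{\left(0,9 \right)}\right) \left(-59 + 112\right) \right)} + l} = \sqrt{-178 - 188904} = \sqrt{-189082} = i \sqrt{189082}$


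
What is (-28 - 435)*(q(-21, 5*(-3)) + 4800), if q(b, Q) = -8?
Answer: -2218696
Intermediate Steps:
(-28 - 435)*(q(-21, 5*(-3)) + 4800) = (-28 - 435)*(-8 + 4800) = -463*4792 = -2218696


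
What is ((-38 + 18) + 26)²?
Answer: 36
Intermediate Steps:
((-38 + 18) + 26)² = (-20 + 26)² = 6² = 36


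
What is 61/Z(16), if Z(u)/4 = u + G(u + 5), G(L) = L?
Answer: 61/148 ≈ 0.41216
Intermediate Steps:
Z(u) = 20 + 8*u (Z(u) = 4*(u + (u + 5)) = 4*(u + (5 + u)) = 4*(5 + 2*u) = 20 + 8*u)
61/Z(16) = 61/(20 + 8*16) = 61/(20 + 128) = 61/148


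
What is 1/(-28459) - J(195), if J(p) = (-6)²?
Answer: -1024525/28459 ≈ -36.000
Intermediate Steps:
J(p) = 36
1/(-28459) - J(195) = 1/(-28459) - 1*36 = -1/28459 - 36 = -1024525/28459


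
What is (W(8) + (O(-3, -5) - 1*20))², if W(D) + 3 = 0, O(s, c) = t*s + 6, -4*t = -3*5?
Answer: 12769/16 ≈ 798.06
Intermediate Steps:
t = 15/4 (t = -(-3)*5/4 = -¼*(-15) = 15/4 ≈ 3.7500)
O(s, c) = 6 + 15*s/4 (O(s, c) = 15*s/4 + 6 = 6 + 15*s/4)
W(D) = -3 (W(D) = -3 + 0 = -3)
(W(8) + (O(-3, -5) - 1*20))² = (-3 + ((6 + (15/4)*(-3)) - 1*20))² = (-3 + ((6 - 45/4) - 20))² = (-3 + (-21/4 - 20))² = (-3 - 101/4)² = (-113/4)² = 12769/16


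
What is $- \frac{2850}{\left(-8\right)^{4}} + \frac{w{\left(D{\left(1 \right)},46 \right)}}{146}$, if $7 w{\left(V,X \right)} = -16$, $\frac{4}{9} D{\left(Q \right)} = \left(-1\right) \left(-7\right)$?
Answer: $- \frac{744559}{1046528} \approx -0.71146$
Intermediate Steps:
$D{\left(Q \right)} = \frac{63}{4}$ ($D{\left(Q \right)} = \frac{9 \left(\left(-1\right) \left(-7\right)\right)}{4} = \frac{9}{4} \cdot 7 = \frac{63}{4}$)
$w{\left(V,X \right)} = - \frac{16}{7}$ ($w{\left(V,X \right)} = \frac{1}{7} \left(-16\right) = - \frac{16}{7}$)
$- \frac{2850}{\left(-8\right)^{4}} + \frac{w{\left(D{\left(1 \right)},46 \right)}}{146} = - \frac{2850}{\left(-8\right)^{4}} - \frac{16}{7 \cdot 146} = - \frac{2850}{4096} - \frac{8}{511} = \left(-2850\right) \frac{1}{4096} - \frac{8}{511} = - \frac{1425}{2048} - \frac{8}{511} = - \frac{744559}{1046528}$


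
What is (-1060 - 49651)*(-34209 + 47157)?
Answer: -656606028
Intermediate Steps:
(-1060 - 49651)*(-34209 + 47157) = -50711*12948 = -656606028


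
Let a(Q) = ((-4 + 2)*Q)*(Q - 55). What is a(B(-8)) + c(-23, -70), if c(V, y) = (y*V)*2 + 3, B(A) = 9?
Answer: 4051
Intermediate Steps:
c(V, y) = 3 + 2*V*y (c(V, y) = (V*y)*2 + 3 = 2*V*y + 3 = 3 + 2*V*y)
a(Q) = -2*Q*(-55 + Q) (a(Q) = (-2*Q)*(-55 + Q) = -2*Q*(-55 + Q))
a(B(-8)) + c(-23, -70) = 2*9*(55 - 1*9) + (3 + 2*(-23)*(-70)) = 2*9*(55 - 9) + (3 + 3220) = 2*9*46 + 3223 = 828 + 3223 = 4051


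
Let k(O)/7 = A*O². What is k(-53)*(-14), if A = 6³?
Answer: -59460912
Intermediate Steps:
A = 216
k(O) = 1512*O² (k(O) = 7*(216*O²) = 1512*O²)
k(-53)*(-14) = (1512*(-53)²)*(-14) = (1512*2809)*(-14) = 4247208*(-14) = -59460912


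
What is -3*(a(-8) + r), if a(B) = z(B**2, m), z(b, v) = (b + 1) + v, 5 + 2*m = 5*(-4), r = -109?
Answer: 339/2 ≈ 169.50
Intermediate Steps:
m = -25/2 (m = -5/2 + (5*(-4))/2 = -5/2 + (1/2)*(-20) = -5/2 - 10 = -25/2 ≈ -12.500)
z(b, v) = 1 + b + v (z(b, v) = (1 + b) + v = 1 + b + v)
a(B) = -23/2 + B**2 (a(B) = 1 + B**2 - 25/2 = -23/2 + B**2)
-3*(a(-8) + r) = -3*((-23/2 + (-8)**2) - 109) = -3*((-23/2 + 64) - 109) = -3*(105/2 - 109) = -3*(-113/2) = 339/2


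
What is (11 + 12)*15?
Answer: 345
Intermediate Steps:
(11 + 12)*15 = 23*15 = 345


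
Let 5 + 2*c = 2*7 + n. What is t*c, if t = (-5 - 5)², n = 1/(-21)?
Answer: 9400/21 ≈ 447.62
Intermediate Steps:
n = -1/21 (n = 1*(-1/21) = -1/21 ≈ -0.047619)
t = 100 (t = (-10)² = 100)
c = 94/21 (c = -5/2 + (2*7 - 1/21)/2 = -5/2 + (14 - 1/21)/2 = -5/2 + (½)*(293/21) = -5/2 + 293/42 = 94/21 ≈ 4.4762)
t*c = 100*(94/21) = 9400/21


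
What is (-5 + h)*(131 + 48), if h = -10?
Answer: -2685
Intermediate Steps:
(-5 + h)*(131 + 48) = (-5 - 10)*(131 + 48) = -15*179 = -2685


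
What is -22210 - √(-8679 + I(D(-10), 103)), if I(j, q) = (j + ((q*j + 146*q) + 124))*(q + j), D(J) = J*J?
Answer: -22210 - √5180407 ≈ -24486.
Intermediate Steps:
D(J) = J²
I(j, q) = (j + q)*(124 + j + 146*q + j*q) (I(j, q) = (j + ((j*q + 146*q) + 124))*(j + q) = (j + ((146*q + j*q) + 124))*(j + q) = (j + (124 + 146*q + j*q))*(j + q) = (124 + j + 146*q + j*q)*(j + q) = (j + q)*(124 + j + 146*q + j*q))
-22210 - √(-8679 + I(D(-10), 103)) = -22210 - √(-8679 + (((-10)²)² + 124*(-10)² + 124*103 + 146*103² + (-10)²*103² + 103*((-10)²)² + 147*(-10)²*103)) = -22210 - √(-8679 + (100² + 124*100 + 12772 + 146*10609 + 100*10609 + 103*100² + 147*100*103)) = -22210 - √(-8679 + (10000 + 12400 + 12772 + 1548914 + 1060900 + 103*10000 + 1514100)) = -22210 - √(-8679 + (10000 + 12400 + 12772 + 1548914 + 1060900 + 1030000 + 1514100)) = -22210 - √(-8679 + 5189086) = -22210 - √5180407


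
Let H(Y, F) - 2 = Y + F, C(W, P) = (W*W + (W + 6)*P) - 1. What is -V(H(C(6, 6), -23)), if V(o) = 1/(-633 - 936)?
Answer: 1/1569 ≈ 0.00063735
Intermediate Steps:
C(W, P) = -1 + W**2 + P*(6 + W) (C(W, P) = (W**2 + (6 + W)*P) - 1 = (W**2 + P*(6 + W)) - 1 = -1 + W**2 + P*(6 + W))
H(Y, F) = 2 + F + Y (H(Y, F) = 2 + (Y + F) = 2 + (F + Y) = 2 + F + Y)
V(o) = -1/1569 (V(o) = 1/(-1569) = -1/1569)
-V(H(C(6, 6), -23)) = -1*(-1/1569) = 1/1569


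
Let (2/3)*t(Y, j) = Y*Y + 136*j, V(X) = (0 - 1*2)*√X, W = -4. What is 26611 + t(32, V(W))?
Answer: 28147 - 816*I ≈ 28147.0 - 816.0*I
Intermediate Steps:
V(X) = -2*√X (V(X) = (0 - 2)*√X = -2*√X)
t(Y, j) = 204*j + 3*Y²/2 (t(Y, j) = 3*(Y*Y + 136*j)/2 = 3*(Y² + 136*j)/2 = 204*j + 3*Y²/2)
26611 + t(32, V(W)) = 26611 + (204*(-4*I) + (3/2)*32²) = 26611 + (204*(-4*I) + (3/2)*1024) = 26611 + (204*(-4*I) + 1536) = 26611 + (-816*I + 1536) = 26611 + (1536 - 816*I) = 28147 - 816*I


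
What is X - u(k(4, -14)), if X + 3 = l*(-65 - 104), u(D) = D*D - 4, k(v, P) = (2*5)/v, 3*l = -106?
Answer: 71593/12 ≈ 5966.1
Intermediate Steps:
l = -106/3 (l = (⅓)*(-106) = -106/3 ≈ -35.333)
k(v, P) = 10/v
u(D) = -4 + D² (u(D) = D² - 4 = -4 + D²)
X = 17905/3 (X = -3 - 106*(-65 - 104)/3 = -3 - 106/3*(-169) = -3 + 17914/3 = 17905/3 ≈ 5968.3)
X - u(k(4, -14)) = 17905/3 - (-4 + (10/4)²) = 17905/3 - (-4 + (10*(¼))²) = 17905/3 - (-4 + (5/2)²) = 17905/3 - (-4 + 25/4) = 17905/3 - 1*9/4 = 17905/3 - 9/4 = 71593/12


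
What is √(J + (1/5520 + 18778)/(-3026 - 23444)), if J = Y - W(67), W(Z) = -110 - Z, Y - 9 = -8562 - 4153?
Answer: I*√668755005336803046/7305720 ≈ 111.94*I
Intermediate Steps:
Y = -12706 (Y = 9 + (-8562 - 4153) = 9 - 12715 = -12706)
J = -12529 (J = -12706 - (-110 - 1*67) = -12706 - (-110 - 67) = -12706 - 1*(-177) = -12706 + 177 = -12529)
√(J + (1/5520 + 18778)/(-3026 - 23444)) = √(-12529 + (1/5520 + 18778)/(-3026 - 23444)) = √(-12529 + (1/5520 + 18778)/(-26470)) = √(-12529 + (103654561/5520)*(-1/26470)) = √(-12529 - 103654561/146114400) = √(-1830770972161/146114400) = I*√668755005336803046/7305720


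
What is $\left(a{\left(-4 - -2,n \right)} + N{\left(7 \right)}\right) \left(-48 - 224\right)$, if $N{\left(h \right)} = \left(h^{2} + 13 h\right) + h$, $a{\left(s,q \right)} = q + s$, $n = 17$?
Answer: $-44064$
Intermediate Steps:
$N{\left(h \right)} = h^{2} + 14 h$
$\left(a{\left(-4 - -2,n \right)} + N{\left(7 \right)}\right) \left(-48 - 224\right) = \left(\left(17 - 2\right) + 7 \left(14 + 7\right)\right) \left(-48 - 224\right) = \left(\left(17 + \left(-4 + 2\right)\right) + 7 \cdot 21\right) \left(-272\right) = \left(\left(17 - 2\right) + 147\right) \left(-272\right) = \left(15 + 147\right) \left(-272\right) = 162 \left(-272\right) = -44064$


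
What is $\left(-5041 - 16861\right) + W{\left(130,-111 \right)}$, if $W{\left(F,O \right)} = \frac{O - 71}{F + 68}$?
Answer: $- \frac{2168389}{99} \approx -21903.0$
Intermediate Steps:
$W{\left(F,O \right)} = \frac{-71 + O}{68 + F}$
$\left(-5041 - 16861\right) + W{\left(130,-111 \right)} = \left(-5041 - 16861\right) + \frac{-71 - 111}{68 + 130} = -21902 + \frac{1}{198} \left(-182\right) = -21902 - \frac{91}{99} = - \frac{2168389}{99}$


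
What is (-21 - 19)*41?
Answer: -1640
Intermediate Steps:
(-21 - 19)*41 = -40*41 = -1640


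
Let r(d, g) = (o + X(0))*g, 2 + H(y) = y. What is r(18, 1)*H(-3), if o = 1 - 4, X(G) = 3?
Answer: 0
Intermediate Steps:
H(y) = -2 + y
o = -3
r(d, g) = 0 (r(d, g) = (-3 + 3)*g = 0*g = 0)
r(18, 1)*H(-3) = 0*(-2 - 3) = 0*(-5) = 0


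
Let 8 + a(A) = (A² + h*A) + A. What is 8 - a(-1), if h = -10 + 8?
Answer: 14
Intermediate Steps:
h = -2
a(A) = -8 + A² - A (a(A) = -8 + ((A² - 2*A) + A) = -8 + (A² - A) = -8 + A² - A)
8 - a(-1) = 8 - (-8 + (-1)² - 1*(-1)) = 8 - (-8 + 1 + 1) = 8 - 1*(-6) = 8 + 6 = 14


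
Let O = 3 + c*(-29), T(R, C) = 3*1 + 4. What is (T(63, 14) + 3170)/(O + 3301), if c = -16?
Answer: 1059/1256 ≈ 0.84315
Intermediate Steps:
T(R, C) = 7 (T(R, C) = 3 + 4 = 7)
O = 467 (O = 3 - 16*(-29) = 3 + 464 = 467)
(T(63, 14) + 3170)/(O + 3301) = (7 + 3170)/(467 + 3301) = 3177/3768 = 3177*(1/3768) = 1059/1256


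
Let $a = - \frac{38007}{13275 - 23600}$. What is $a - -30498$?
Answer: $\frac{314929857}{10325} \approx 30502.0$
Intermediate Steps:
$a = \frac{38007}{10325}$ ($a = - \frac{38007}{-10325} = \left(-38007\right) \left(- \frac{1}{10325}\right) = \frac{38007}{10325} \approx 3.6811$)
$a - -30498 = \frac{38007}{10325} - -30498 = \frac{38007}{10325} + 30498 = \frac{314929857}{10325}$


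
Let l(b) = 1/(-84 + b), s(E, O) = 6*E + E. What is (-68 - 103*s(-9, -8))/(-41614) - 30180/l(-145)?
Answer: 287603502659/41614 ≈ 6.9112e+6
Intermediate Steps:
s(E, O) = 7*E
(-68 - 103*s(-9, -8))/(-41614) - 30180/l(-145) = (-68 - 721*(-9))/(-41614) - 30180/(1/(-84 - 145)) = (-68 - 103*(-63))*(-1/41614) - 30180/(1/(-229)) = (-68 + 6489)*(-1/41614) - 30180/(-1/229) = 6421*(-1/41614) - 30180*(-229) = -6421/41614 + 6911220 = 287603502659/41614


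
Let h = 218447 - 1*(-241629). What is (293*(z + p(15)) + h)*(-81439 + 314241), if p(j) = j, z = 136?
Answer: 117406471838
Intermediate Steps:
h = 460076 (h = 218447 + 241629 = 460076)
(293*(z + p(15)) + h)*(-81439 + 314241) = (293*(136 + 15) + 460076)*(-81439 + 314241) = (293*151 + 460076)*232802 = (44243 + 460076)*232802 = 504319*232802 = 117406471838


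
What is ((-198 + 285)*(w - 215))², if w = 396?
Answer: 247968009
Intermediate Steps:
((-198 + 285)*(w - 215))² = ((-198 + 285)*(396 - 215))² = (87*181)² = 15747² = 247968009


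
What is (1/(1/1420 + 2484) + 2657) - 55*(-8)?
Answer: 10923990677/3527281 ≈ 3097.0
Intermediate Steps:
(1/(1/1420 + 2484) + 2657) - 55*(-8) = (1/(1/1420 + 2484) + 2657) + 440 = (1/(3527281/1420) + 2657) + 440 = (1420/3527281 + 2657) + 440 = 9371987037/3527281 + 440 = 10923990677/3527281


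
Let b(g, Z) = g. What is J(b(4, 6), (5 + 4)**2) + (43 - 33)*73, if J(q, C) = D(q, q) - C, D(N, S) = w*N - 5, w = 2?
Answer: 652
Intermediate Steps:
D(N, S) = -5 + 2*N (D(N, S) = 2*N - 5 = -5 + 2*N)
J(q, C) = -5 - C + 2*q (J(q, C) = (-5 + 2*q) - C = -5 - C + 2*q)
J(b(4, 6), (5 + 4)**2) + (43 - 33)*73 = (-5 - (5 + 4)**2 + 2*4) + (43 - 33)*73 = (-5 - 1*9**2 + 8) + 10*73 = (-5 - 1*81 + 8) + 730 = (-5 - 81 + 8) + 730 = -78 + 730 = 652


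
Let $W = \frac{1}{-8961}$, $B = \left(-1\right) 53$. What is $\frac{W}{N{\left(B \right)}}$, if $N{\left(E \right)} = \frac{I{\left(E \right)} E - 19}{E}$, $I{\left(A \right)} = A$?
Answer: $\frac{53}{25001190} \approx 2.1199 \cdot 10^{-6}$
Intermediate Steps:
$B = -53$
$W = - \frac{1}{8961} \approx -0.00011159$
$N{\left(E \right)} = \frac{-19 + E^{2}}{E}$ ($N{\left(E \right)} = \frac{E E - 19}{E} = \frac{E^{2} - 19}{E} = \frac{-19 + E^{2}}{E}$)
$\frac{W}{N{\left(B \right)}} = - \frac{1}{8961 \left(-53 - \frac{19}{-53}\right)} = - \frac{1}{8961 \left(-53 - - \frac{19}{53}\right)} = - \frac{1}{8961 \left(-53 + \frac{19}{53}\right)} = - \frac{1}{8961 \left(- \frac{2790}{53}\right)} = \left(- \frac{1}{8961}\right) \left(- \frac{53}{2790}\right) = \frac{53}{25001190}$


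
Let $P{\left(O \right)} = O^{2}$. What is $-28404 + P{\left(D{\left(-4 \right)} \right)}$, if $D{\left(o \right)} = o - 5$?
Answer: $-28323$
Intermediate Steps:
$D{\left(o \right)} = -5 + o$
$-28404 + P{\left(D{\left(-4 \right)} \right)} = -28404 + \left(-5 - 4\right)^{2} = -28404 + \left(-9\right)^{2} = -28404 + 81 = -28323$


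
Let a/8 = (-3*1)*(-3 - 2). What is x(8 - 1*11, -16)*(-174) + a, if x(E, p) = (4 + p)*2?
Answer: 4296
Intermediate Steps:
x(E, p) = 8 + 2*p
a = 120 (a = 8*((-3*1)*(-3 - 2)) = 8*(-3*(-5)) = 8*15 = 120)
x(8 - 1*11, -16)*(-174) + a = (8 + 2*(-16))*(-174) + 120 = (8 - 32)*(-174) + 120 = -24*(-174) + 120 = 4176 + 120 = 4296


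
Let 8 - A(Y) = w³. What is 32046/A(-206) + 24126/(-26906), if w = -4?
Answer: 71707717/161436 ≈ 444.19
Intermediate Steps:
A(Y) = 72 (A(Y) = 8 - 1*(-4)³ = 8 - 1*(-64) = 8 + 64 = 72)
32046/A(-206) + 24126/(-26906) = 32046/72 + 24126/(-26906) = 32046*(1/72) + 24126*(-1/26906) = 5341/12 - 12063/13453 = 71707717/161436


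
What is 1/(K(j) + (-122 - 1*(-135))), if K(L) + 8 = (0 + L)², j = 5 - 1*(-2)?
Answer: 1/54 ≈ 0.018519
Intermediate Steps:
j = 7 (j = 5 + 2 = 7)
K(L) = -8 + L² (K(L) = -8 + (0 + L)² = -8 + L²)
1/(K(j) + (-122 - 1*(-135))) = 1/((-8 + 7²) + (-122 - 1*(-135))) = 1/((-8 + 49) + (-122 + 135)) = 1/(41 + 13) = 1/54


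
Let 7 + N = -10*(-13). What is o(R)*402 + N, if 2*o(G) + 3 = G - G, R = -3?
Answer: -480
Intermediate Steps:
N = 123 (N = -7 - 10*(-13) = -7 + 130 = 123)
o(G) = -3/2 (o(G) = -3/2 + (G - G)/2 = -3/2 + (½)*0 = -3/2 + 0 = -3/2)
o(R)*402 + N = -3/2*402 + 123 = -603 + 123 = -480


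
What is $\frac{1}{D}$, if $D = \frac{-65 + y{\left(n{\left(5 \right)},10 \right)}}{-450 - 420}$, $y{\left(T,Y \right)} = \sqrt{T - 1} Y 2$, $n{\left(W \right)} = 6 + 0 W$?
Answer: $\frac{2262}{89} + \frac{696 \sqrt{5}}{89} \approx 42.902$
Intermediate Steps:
$n{\left(W \right)} = 6$ ($n{\left(W \right)} = 6 + 0 = 6$)
$y{\left(T,Y \right)} = 2 Y \sqrt{-1 + T}$ ($y{\left(T,Y \right)} = \sqrt{-1 + T} Y 2 = Y \sqrt{-1 + T} 2 = 2 Y \sqrt{-1 + T}$)
$D = \frac{13}{174} - \frac{2 \sqrt{5}}{87}$ ($D = \frac{-65 + 2 \cdot 10 \sqrt{-1 + 6}}{-450 - 420} = \frac{-65 + 2 \cdot 10 \sqrt{5}}{-870} = \left(-65 + 20 \sqrt{5}\right) \left(- \frac{1}{870}\right) = \frac{13}{174} - \frac{2 \sqrt{5}}{87} \approx 0.023309$)
$\frac{1}{D} = \frac{1}{\frac{13}{174} - \frac{2 \sqrt{5}}{87}}$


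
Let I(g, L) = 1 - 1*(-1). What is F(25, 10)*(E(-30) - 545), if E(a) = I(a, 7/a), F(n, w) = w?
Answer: -5430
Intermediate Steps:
I(g, L) = 2 (I(g, L) = 1 + 1 = 2)
E(a) = 2
F(25, 10)*(E(-30) - 545) = 10*(2 - 545) = 10*(-543) = -5430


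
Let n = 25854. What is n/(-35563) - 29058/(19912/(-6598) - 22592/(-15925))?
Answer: 27144290426336841/1493971259198 ≈ 18169.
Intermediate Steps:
n/(-35563) - 29058/(19912/(-6598) - 22592/(-15925)) = 25854/(-35563) - 29058/(19912/(-6598) - 22592/(-15925)) = 25854*(-1/35563) - 29058/(19912*(-1/6598) - 22592*(-1/15925)) = -25854/35563 - 29058/(-9956/3299 + 22592/15925) = -25854/35563 - 29058/(-84018292/52536575) = -25854/35563 - 29058*(-52536575/84018292) = -25854/35563 + 763303898175/42009146 = 27144290426336841/1493971259198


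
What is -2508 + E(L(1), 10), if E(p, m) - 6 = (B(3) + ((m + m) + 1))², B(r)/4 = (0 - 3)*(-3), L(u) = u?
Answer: 747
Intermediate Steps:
B(r) = 36 (B(r) = 4*((0 - 3)*(-3)) = 4*(-3*(-3)) = 4*9 = 36)
E(p, m) = 6 + (37 + 2*m)² (E(p, m) = 6 + (36 + ((m + m) + 1))² = 6 + (36 + (2*m + 1))² = 6 + (36 + (1 + 2*m))² = 6 + (37 + 2*m)²)
-2508 + E(L(1), 10) = -2508 + (6 + (37 + 2*10)²) = -2508 + (6 + (37 + 20)²) = -2508 + (6 + 57²) = -2508 + (6 + 3249) = -2508 + 3255 = 747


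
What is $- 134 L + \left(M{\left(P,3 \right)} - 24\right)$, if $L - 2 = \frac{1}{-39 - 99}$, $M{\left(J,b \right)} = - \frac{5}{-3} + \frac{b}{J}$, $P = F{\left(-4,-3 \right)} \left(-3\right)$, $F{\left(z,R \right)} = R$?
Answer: $- \frac{19943}{69} \approx -289.03$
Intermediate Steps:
$P = 9$ ($P = \left(-3\right) \left(-3\right) = 9$)
$M{\left(J,b \right)} = \frac{5}{3} + \frac{b}{J}$ ($M{\left(J,b \right)} = \left(-5\right) \left(- \frac{1}{3}\right) + \frac{b}{J} = \frac{5}{3} + \frac{b}{J}$)
$L = \frac{275}{138}$ ($L = 2 + \frac{1}{-39 - 99} = 2 + \frac{1}{-138} = 2 - \frac{1}{138} = \frac{275}{138} \approx 1.9928$)
$- 134 L + \left(M{\left(P,3 \right)} - 24\right) = \left(-134\right) \frac{275}{138} + \left(\left(\frac{5}{3} + \frac{3}{9}\right) - 24\right) = - \frac{18425}{69} + \left(\left(\frac{5}{3} + 3 \cdot \frac{1}{9}\right) - 24\right) = - \frac{18425}{69} + \left(\left(\frac{5}{3} + \frac{1}{3}\right) - 24\right) = - \frac{18425}{69} + \left(2 - 24\right) = - \frac{18425}{69} - 22 = - \frac{19943}{69}$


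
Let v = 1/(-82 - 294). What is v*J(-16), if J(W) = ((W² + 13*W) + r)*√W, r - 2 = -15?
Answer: -35*I/94 ≈ -0.37234*I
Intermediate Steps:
r = -13 (r = 2 - 15 = -13)
v = -1/376 (v = 1/(-376) = -1/376 ≈ -0.0026596)
J(W) = √W*(-13 + W² + 13*W) (J(W) = ((W² + 13*W) - 13)*√W = (-13 + W² + 13*W)*√W = √W*(-13 + W² + 13*W))
v*J(-16) = -√(-16)*(-13 + (-16)² + 13*(-16))/376 = -4*I*(-13 + 256 - 208)/376 = -4*I*35/376 = -35*I/94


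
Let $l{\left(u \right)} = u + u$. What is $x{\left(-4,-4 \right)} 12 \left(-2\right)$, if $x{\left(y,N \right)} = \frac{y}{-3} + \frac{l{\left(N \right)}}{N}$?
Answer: $-80$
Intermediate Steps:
$l{\left(u \right)} = 2 u$
$x{\left(y,N \right)} = 2 - \frac{y}{3}$ ($x{\left(y,N \right)} = \frac{y}{-3} + \frac{2 N}{N} = y \left(- \frac{1}{3}\right) + 2 = - \frac{y}{3} + 2 = 2 - \frac{y}{3}$)
$x{\left(-4,-4 \right)} 12 \left(-2\right) = \left(2 - - \frac{4}{3}\right) 12 \left(-2\right) = \left(2 + \frac{4}{3}\right) 12 \left(-2\right) = \frac{10}{3} \cdot 12 \left(-2\right) = 40 \left(-2\right) = -80$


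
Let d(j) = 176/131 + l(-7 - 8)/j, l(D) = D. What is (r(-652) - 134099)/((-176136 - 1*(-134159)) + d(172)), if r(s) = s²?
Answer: -596084060/85981587 ≈ -6.9327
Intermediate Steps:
d(j) = 176/131 - 15/j (d(j) = 176/131 + (-7 - 8)/j = 176*(1/131) - 15/j = 176/131 - 15/j)
(r(-652) - 134099)/((-176136 - 1*(-134159)) + d(172)) = ((-652)² - 134099)/((-176136 - 1*(-134159)) + (176/131 - 15/172)) = (425104 - 134099)/((-176136 + 134159) + (176/131 - 15*1/172)) = 291005/(-41977 + (176/131 - 15/172)) = 291005/(-41977 + 28307/22532) = 291005/(-945797457/22532) = 291005*(-22532/945797457) = -596084060/85981587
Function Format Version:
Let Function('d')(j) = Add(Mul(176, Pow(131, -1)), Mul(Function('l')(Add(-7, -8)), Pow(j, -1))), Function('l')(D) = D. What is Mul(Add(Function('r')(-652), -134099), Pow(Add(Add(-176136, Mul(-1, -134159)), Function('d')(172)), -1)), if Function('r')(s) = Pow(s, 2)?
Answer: Rational(-596084060, 85981587) ≈ -6.9327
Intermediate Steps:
Function('d')(j) = Add(Rational(176, 131), Mul(-15, Pow(j, -1))) (Function('d')(j) = Add(Mul(176, Pow(131, -1)), Mul(Add(-7, -8), Pow(j, -1))) = Add(Mul(176, Rational(1, 131)), Mul(-15, Pow(j, -1))) = Add(Rational(176, 131), Mul(-15, Pow(j, -1))))
Mul(Add(Function('r')(-652), -134099), Pow(Add(Add(-176136, Mul(-1, -134159)), Function('d')(172)), -1)) = Mul(Add(Pow(-652, 2), -134099), Pow(Add(Add(-176136, Mul(-1, -134159)), Add(Rational(176, 131), Mul(-15, Pow(172, -1)))), -1)) = Mul(Add(425104, -134099), Pow(Add(Add(-176136, 134159), Add(Rational(176, 131), Mul(-15, Rational(1, 172)))), -1)) = Mul(291005, Pow(Add(-41977, Add(Rational(176, 131), Rational(-15, 172))), -1)) = Mul(291005, Pow(Add(-41977, Rational(28307, 22532)), -1)) = Mul(291005, Pow(Rational(-945797457, 22532), -1)) = Mul(291005, Rational(-22532, 945797457)) = Rational(-596084060, 85981587)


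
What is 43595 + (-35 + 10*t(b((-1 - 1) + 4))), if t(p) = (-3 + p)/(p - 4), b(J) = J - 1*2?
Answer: 87135/2 ≈ 43568.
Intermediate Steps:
b(J) = -2 + J (b(J) = J - 2 = -2 + J)
t(p) = (-3 + p)/(-4 + p)
43595 + (-35 + 10*t(b((-1 - 1) + 4))) = 43595 + (-35 + 10*((-3 + (-2 + ((-1 - 1) + 4)))/(-4 + (-2 + ((-1 - 1) + 4))))) = 43595 + (-35 + 10*((-3 + (-2 + (-2 + 4)))/(-4 + (-2 + (-2 + 4))))) = 43595 + (-35 + 10*((-3 + (-2 + 2))/(-4 + (-2 + 2)))) = 43595 + (-35 + 10*((-3 + 0)/(-4 + 0))) = 43595 + (-35 + 10*(-3/(-4))) = 43595 + (-35 + 10*(-¼*(-3))) = 43595 + (-35 + 10*(¾)) = 43595 + (-35 + 15/2) = 43595 - 55/2 = 87135/2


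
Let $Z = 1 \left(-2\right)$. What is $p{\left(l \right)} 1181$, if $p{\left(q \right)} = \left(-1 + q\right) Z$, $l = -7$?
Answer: $18896$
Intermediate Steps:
$Z = -2$
$p{\left(q \right)} = 2 - 2 q$ ($p{\left(q \right)} = \left(-1 + q\right) \left(-2\right) = 2 - 2 q$)
$p{\left(l \right)} 1181 = \left(2 - -14\right) 1181 = \left(2 + 14\right) 1181 = 16 \cdot 1181 = 18896$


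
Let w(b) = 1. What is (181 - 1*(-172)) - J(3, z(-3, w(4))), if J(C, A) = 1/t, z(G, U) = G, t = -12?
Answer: 4237/12 ≈ 353.08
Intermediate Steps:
J(C, A) = -1/12 (J(C, A) = 1/(-12) = -1/12)
(181 - 1*(-172)) - J(3, z(-3, w(4))) = (181 - 1*(-172)) - 1*(-1/12) = (181 + 172) + 1/12 = 353 + 1/12 = 4237/12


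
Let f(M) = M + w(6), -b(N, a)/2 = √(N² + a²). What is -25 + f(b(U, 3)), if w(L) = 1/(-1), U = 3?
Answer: -26 - 6*√2 ≈ -34.485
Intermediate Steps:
w(L) = -1
b(N, a) = -2*√(N² + a²)
f(M) = -1 + M (f(M) = M - 1 = -1 + M)
-25 + f(b(U, 3)) = -25 + (-1 - 2*√(3² + 3²)) = -25 + (-1 - 2*√(9 + 9)) = -25 + (-1 - 6*√2) = -26 - 6*√2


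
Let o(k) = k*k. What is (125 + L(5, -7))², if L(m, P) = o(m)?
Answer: 22500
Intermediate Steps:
o(k) = k²
L(m, P) = m²
(125 + L(5, -7))² = (125 + 5²)² = (125 + 25)² = 150² = 22500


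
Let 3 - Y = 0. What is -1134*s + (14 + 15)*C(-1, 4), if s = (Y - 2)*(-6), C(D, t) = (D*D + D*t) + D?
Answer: 6688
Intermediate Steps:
Y = 3 (Y = 3 - 1*0 = 3 + 0 = 3)
C(D, t) = D + D² + D*t (C(D, t) = (D² + D*t) + D = D + D² + D*t)
s = -6 (s = (3 - 2)*(-6) = 1*(-6) = -6)
-1134*s + (14 + 15)*C(-1, 4) = -1134*(-6) + (14 + 15)*(-(1 - 1 + 4)) = 6804 + 29*(-1*4) = 6804 + 29*(-4) = 6804 - 116 = 6688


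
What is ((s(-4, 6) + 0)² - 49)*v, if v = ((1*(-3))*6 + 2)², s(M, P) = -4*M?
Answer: 52992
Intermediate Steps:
v = 256 (v = (-3*6 + 2)² = (-18 + 2)² = (-16)² = 256)
((s(-4, 6) + 0)² - 49)*v = ((-4*(-4) + 0)² - 49)*256 = ((16 + 0)² - 49)*256 = (16² - 49)*256 = (256 - 49)*256 = 207*256 = 52992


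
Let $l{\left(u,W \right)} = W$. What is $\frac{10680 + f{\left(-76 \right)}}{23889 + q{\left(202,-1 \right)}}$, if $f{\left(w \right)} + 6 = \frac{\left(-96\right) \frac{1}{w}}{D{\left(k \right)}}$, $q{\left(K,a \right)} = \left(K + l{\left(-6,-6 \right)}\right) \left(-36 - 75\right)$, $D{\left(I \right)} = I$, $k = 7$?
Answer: $\frac{473222}{94563} \approx 5.0043$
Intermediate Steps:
$q{\left(K,a \right)} = 666 - 111 K$ ($q{\left(K,a \right)} = \left(K - 6\right) \left(-36 - 75\right) = \left(-6 + K\right) \left(-111\right) = 666 - 111 K$)
$f{\left(w \right)} = -6 - \frac{96}{7 w}$ ($f{\left(w \right)} = -6 + \frac{\left(-96\right) \frac{1}{w}}{7} = -6 + - \frac{96}{w} \frac{1}{7} = -6 - \frac{96}{7 w}$)
$\frac{10680 + f{\left(-76 \right)}}{23889 + q{\left(202,-1 \right)}} = \frac{10680 - \left(6 + \frac{96}{7 \left(-76\right)}\right)}{23889 + \left(666 - 22422\right)} = \frac{10680 - \frac{774}{133}}{23889 + \left(666 - 22422\right)} = \frac{10680 + \left(-6 + \frac{24}{133}\right)}{23889 - 21756} = \frac{10680 - \frac{774}{133}}{2133} = \frac{1419666}{133} \cdot \frac{1}{2133} = \frac{473222}{94563}$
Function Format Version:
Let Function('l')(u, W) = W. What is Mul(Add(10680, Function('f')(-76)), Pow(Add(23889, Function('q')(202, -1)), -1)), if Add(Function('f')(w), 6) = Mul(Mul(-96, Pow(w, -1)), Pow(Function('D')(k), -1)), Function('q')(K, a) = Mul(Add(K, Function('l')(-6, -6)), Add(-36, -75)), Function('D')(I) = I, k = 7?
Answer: Rational(473222, 94563) ≈ 5.0043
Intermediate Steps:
Function('q')(K, a) = Add(666, Mul(-111, K)) (Function('q')(K, a) = Mul(Add(K, -6), Add(-36, -75)) = Mul(Add(-6, K), -111) = Add(666, Mul(-111, K)))
Function('f')(w) = Add(-6, Mul(Rational(-96, 7), Pow(w, -1))) (Function('f')(w) = Add(-6, Mul(Mul(-96, Pow(w, -1)), Pow(7, -1))) = Add(-6, Mul(Mul(-96, Pow(w, -1)), Rational(1, 7))) = Add(-6, Mul(Rational(-96, 7), Pow(w, -1))))
Mul(Add(10680, Function('f')(-76)), Pow(Add(23889, Function('q')(202, -1)), -1)) = Mul(Add(10680, Add(-6, Mul(Rational(-96, 7), Pow(-76, -1)))), Pow(Add(23889, Add(666, Mul(-111, 202))), -1)) = Mul(Add(10680, Add(-6, Mul(Rational(-96, 7), Rational(-1, 76)))), Pow(Add(23889, Add(666, -22422)), -1)) = Mul(Add(10680, Add(-6, Rational(24, 133))), Pow(Add(23889, -21756), -1)) = Mul(Add(10680, Rational(-774, 133)), Pow(2133, -1)) = Mul(Rational(1419666, 133), Rational(1, 2133)) = Rational(473222, 94563)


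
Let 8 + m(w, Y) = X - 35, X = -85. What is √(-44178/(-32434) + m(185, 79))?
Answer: I*√33304642079/16217 ≈ 11.253*I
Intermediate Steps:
m(w, Y) = -128 (m(w, Y) = -8 + (-85 - 35) = -8 - 120 = -128)
√(-44178/(-32434) + m(185, 79)) = √(-44178/(-32434) - 128) = √(-44178*(-1/32434) - 128) = √(22089/16217 - 128) = √(-2053687/16217) = I*√33304642079/16217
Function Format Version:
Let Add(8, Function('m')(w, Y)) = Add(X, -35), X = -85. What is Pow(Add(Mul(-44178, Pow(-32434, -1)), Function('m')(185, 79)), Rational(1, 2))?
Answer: Mul(Rational(1, 16217), I, Pow(33304642079, Rational(1, 2))) ≈ Mul(11.253, I)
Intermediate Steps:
Function('m')(w, Y) = -128 (Function('m')(w, Y) = Add(-8, Add(-85, -35)) = Add(-8, -120) = -128)
Pow(Add(Mul(-44178, Pow(-32434, -1)), Function('m')(185, 79)), Rational(1, 2)) = Pow(Add(Mul(-44178, Pow(-32434, -1)), -128), Rational(1, 2)) = Pow(Add(Mul(-44178, Rational(-1, 32434)), -128), Rational(1, 2)) = Pow(Add(Rational(22089, 16217), -128), Rational(1, 2)) = Pow(Rational(-2053687, 16217), Rational(1, 2)) = Mul(Rational(1, 16217), I, Pow(33304642079, Rational(1, 2)))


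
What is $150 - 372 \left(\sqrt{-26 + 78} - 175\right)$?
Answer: $65250 - 744 \sqrt{13} \approx 62568.0$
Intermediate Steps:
$150 - 372 \left(\sqrt{-26 + 78} - 175\right) = 150 - 372 \left(\sqrt{52} - 175\right) = 150 - 372 \left(2 \sqrt{13} - 175\right) = 150 - 372 \left(-175 + 2 \sqrt{13}\right) = 150 + \left(65100 - 744 \sqrt{13}\right) = 65250 - 744 \sqrt{13}$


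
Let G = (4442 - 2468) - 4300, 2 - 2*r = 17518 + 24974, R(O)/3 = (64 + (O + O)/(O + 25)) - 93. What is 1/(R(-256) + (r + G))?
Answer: -77/1821154 ≈ -4.2281e-5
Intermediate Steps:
R(O) = -87 + 6*O/(25 + O) (R(O) = 3*((64 + (O + O)/(O + 25)) - 93) = 3*((64 + (2*O)/(25 + O)) - 93) = 3*((64 + 2*O/(25 + O)) - 93) = 3*(-29 + 2*O/(25 + O)) = -87 + 6*O/(25 + O))
r = -21245 (r = 1 - (17518 + 24974)/2 = 1 - ½*42492 = 1 - 21246 = -21245)
G = -2326 (G = 1974 - 4300 = -2326)
1/(R(-256) + (r + G)) = 1/(3*(-725 - 27*(-256))/(25 - 256) + (-21245 - 2326)) = 1/(3*(-725 + 6912)/(-231) - 23571) = 1/(3*(-1/231)*6187 - 23571) = 1/(-6187/77 - 23571) = 1/(-1821154/77) = -77/1821154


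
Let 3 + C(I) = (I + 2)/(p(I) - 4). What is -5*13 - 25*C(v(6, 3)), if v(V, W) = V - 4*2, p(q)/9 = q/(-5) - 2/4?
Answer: 10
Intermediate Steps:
p(q) = -9/2 - 9*q/5 (p(q) = 9*(q/(-5) - 2/4) = 9*(q*(-⅕) - 2*¼) = 9*(-q/5 - ½) = 9*(-½ - q/5) = -9/2 - 9*q/5)
v(V, W) = -8 + V (v(V, W) = V - 8 = -8 + V)
C(I) = -3 + (2 + I)/(-17/2 - 9*I/5) (C(I) = -3 + (I + 2)/((-9/2 - 9*I/5) - 4) = -3 + (2 + I)/(-17/2 - 9*I/5))
-5*13 - 25*C(v(6, 3)) = -5*13 - 25*(-275 - 64*(-8 + 6))/(85 + 18*(-8 + 6)) = -65 - 25*(-275 - 64*(-2))/(85 + 18*(-2)) = -65 - 25*(-275 + 128)/(85 - 36) = -65 - 25*(-147)/49 = -65 - 25*(-3) = -65 + 75 = 10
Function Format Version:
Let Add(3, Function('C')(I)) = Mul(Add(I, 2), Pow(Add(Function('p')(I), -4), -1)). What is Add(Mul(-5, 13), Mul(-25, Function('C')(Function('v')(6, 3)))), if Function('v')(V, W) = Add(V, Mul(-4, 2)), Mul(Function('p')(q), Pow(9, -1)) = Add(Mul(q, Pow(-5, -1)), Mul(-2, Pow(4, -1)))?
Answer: 10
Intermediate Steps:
Function('p')(q) = Add(Rational(-9, 2), Mul(Rational(-9, 5), q)) (Function('p')(q) = Mul(9, Add(Mul(q, Pow(-5, -1)), Mul(-2, Pow(4, -1)))) = Mul(9, Add(Mul(q, Rational(-1, 5)), Mul(-2, Rational(1, 4)))) = Mul(9, Add(Mul(Rational(-1, 5), q), Rational(-1, 2))) = Mul(9, Add(Rational(-1, 2), Mul(Rational(-1, 5), q))) = Add(Rational(-9, 2), Mul(Rational(-9, 5), q)))
Function('v')(V, W) = Add(-8, V) (Function('v')(V, W) = Add(V, -8) = Add(-8, V))
Function('C')(I) = Add(-3, Mul(Pow(Add(Rational(-17, 2), Mul(Rational(-9, 5), I)), -1), Add(2, I))) (Function('C')(I) = Add(-3, Mul(Add(I, 2), Pow(Add(Add(Rational(-9, 2), Mul(Rational(-9, 5), I)), -4), -1))) = Add(-3, Mul(Add(2, I), Pow(Add(Rational(-17, 2), Mul(Rational(-9, 5), I)), -1))) = Add(-3, Mul(Pow(Add(Rational(-17, 2), Mul(Rational(-9, 5), I)), -1), Add(2, I))))
Add(Mul(-5, 13), Mul(-25, Function('C')(Function('v')(6, 3)))) = Add(Mul(-5, 13), Mul(-25, Mul(Pow(Add(85, Mul(18, Add(-8, 6))), -1), Add(-275, Mul(-64, Add(-8, 6)))))) = Add(-65, Mul(-25, Mul(Pow(Add(85, Mul(18, -2)), -1), Add(-275, Mul(-64, -2))))) = Add(-65, Mul(-25, Mul(Pow(Add(85, -36), -1), Add(-275, 128)))) = Add(-65, Mul(-25, Mul(Pow(49, -1), -147))) = Add(-65, Mul(-25, Mul(Rational(1, 49), -147))) = Add(-65, Mul(-25, -3)) = Add(-65, 75) = 10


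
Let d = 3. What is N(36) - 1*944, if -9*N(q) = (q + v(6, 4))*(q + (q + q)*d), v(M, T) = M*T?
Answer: -2624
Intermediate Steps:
N(q) = -7*q*(24 + q)/9 (N(q) = -(q + 6*4)*(q + (q + q)*3)/9 = -(q + 24)*(q + (2*q)*3)/9 = -(24 + q)*(q + 6*q)/9 = -(24 + q)*7*q/9 = -7*q*(24 + q)/9)
N(36) - 1*944 = -7/9*36*(24 + 36) - 1*944 = -7/9*36*60 - 944 = -1680 - 944 = -2624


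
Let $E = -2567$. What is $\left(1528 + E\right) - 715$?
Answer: $-1754$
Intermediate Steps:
$\left(1528 + E\right) - 715 = \left(1528 - 2567\right) - 715 = -1039 - 715 = -1754$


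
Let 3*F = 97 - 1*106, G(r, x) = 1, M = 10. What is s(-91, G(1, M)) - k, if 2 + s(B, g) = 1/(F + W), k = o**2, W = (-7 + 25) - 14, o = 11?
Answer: -122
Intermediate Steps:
F = -3 (F = (97 - 1*106)/3 = (97 - 106)/3 = (1/3)*(-9) = -3)
W = 4 (W = 18 - 14 = 4)
k = 121 (k = 11**2 = 121)
s(B, g) = -1 (s(B, g) = -2 + 1/(-3 + 4) = -2 + 1/1 = -2 + 1 = -1)
s(-91, G(1, M)) - k = -1 - 1*121 = -1 - 121 = -122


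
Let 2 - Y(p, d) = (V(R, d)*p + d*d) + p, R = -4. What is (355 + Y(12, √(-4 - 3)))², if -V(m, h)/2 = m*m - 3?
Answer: 440896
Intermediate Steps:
V(m, h) = 6 - 2*m² (V(m, h) = -2*(m*m - 3) = -2*(m² - 3) = -2*(-3 + m²) = 6 - 2*m²)
Y(p, d) = 2 - d² + 25*p (Y(p, d) = 2 - (((6 - 2*(-4)²)*p + d*d) + p) = 2 - (((6 - 2*16)*p + d²) + p) = 2 - (((6 - 32)*p + d²) + p) = 2 - ((-26*p + d²) + p) = 2 - ((d² - 26*p) + p) = 2 - (d² - 25*p) = 2 + (-d² + 25*p) = 2 - d² + 25*p)
(355 + Y(12, √(-4 - 3)))² = (355 + (2 - (√(-4 - 3))² + 25*12))² = (355 + (2 - (√(-7))² + 300))² = (355 + (2 - (I*√7)² + 300))² = (355 + (2 - 1*(-7) + 300))² = (355 + (2 + 7 + 300))² = (355 + 309)² = 664² = 440896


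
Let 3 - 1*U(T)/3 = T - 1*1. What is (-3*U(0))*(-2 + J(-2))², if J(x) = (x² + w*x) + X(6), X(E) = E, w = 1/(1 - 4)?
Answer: -2704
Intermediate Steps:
w = -⅓ (w = 1/(-3) = -⅓ ≈ -0.33333)
U(T) = 12 - 3*T (U(T) = 9 - 3*(T - 1*1) = 9 - 3*(T - 1) = 9 - 3*(-1 + T) = 9 + (3 - 3*T) = 12 - 3*T)
J(x) = 6 + x² - x/3 (J(x) = (x² - x/3) + 6 = 6 + x² - x/3)
(-3*U(0))*(-2 + J(-2))² = (-3*(12 - 3*0))*(-2 + (6 + (-2)² - ⅓*(-2)))² = (-3*(12 + 0))*(-2 + (6 + 4 + ⅔))² = (-3*12)*(-2 + 32/3)² = -36*(26/3)² = -36*676/9 = -2704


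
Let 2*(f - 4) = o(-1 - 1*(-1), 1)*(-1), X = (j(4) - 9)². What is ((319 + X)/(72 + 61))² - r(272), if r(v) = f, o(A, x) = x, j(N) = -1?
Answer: 227299/35378 ≈ 6.4249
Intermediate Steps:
X = 100 (X = (-1 - 9)² = (-10)² = 100)
f = 7/2 (f = 4 + (1*(-1))/2 = 4 + (½)*(-1) = 4 - ½ = 7/2 ≈ 3.5000)
r(v) = 7/2
((319 + X)/(72 + 61))² - r(272) = ((319 + 100)/(72 + 61))² - 1*7/2 = (419/133)² - 7/2 = 175561/17689 - 7/2 = 227299/35378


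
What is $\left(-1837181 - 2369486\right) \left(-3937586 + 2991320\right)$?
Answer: $3980625955422$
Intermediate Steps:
$\left(-1837181 - 2369486\right) \left(-3937586 + 2991320\right) = \left(-4206667\right) \left(-946266\right) = 3980625955422$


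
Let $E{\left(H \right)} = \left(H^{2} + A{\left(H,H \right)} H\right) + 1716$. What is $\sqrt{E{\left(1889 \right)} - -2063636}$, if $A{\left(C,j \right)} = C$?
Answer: $\sqrt{9201994} \approx 3033.5$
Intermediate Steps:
$E{\left(H \right)} = 1716 + 2 H^{2}$ ($E{\left(H \right)} = \left(H^{2} + H H\right) + 1716 = \left(H^{2} + H^{2}\right) + 1716 = 2 H^{2} + 1716 = 1716 + 2 H^{2}$)
$\sqrt{E{\left(1889 \right)} - -2063636} = \sqrt{\left(1716 + 2 \cdot 1889^{2}\right) - -2063636} = \sqrt{\left(1716 + 2 \cdot 3568321\right) + \left(-158895 + 2222531\right)} = \sqrt{\left(1716 + 7136642\right) + 2063636} = \sqrt{7138358 + 2063636} = \sqrt{9201994}$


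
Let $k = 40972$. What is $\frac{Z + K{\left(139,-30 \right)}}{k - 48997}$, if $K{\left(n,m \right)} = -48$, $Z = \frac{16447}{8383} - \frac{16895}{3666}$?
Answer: $\frac{1556475827}{246624925950} \approx 0.0063111$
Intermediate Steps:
$Z = - \frac{81336083}{30732078}$ ($Z = 16447 \cdot \frac{1}{8383} - \frac{16895}{3666} = \frac{16447}{8383} - \frac{16895}{3666} = - \frac{81336083}{30732078} \approx -2.6466$)
$\frac{Z + K{\left(139,-30 \right)}}{k - 48997} = \frac{- \frac{81336083}{30732078} - 48}{40972 - 48997} = - \frac{1556475827}{30732078 \left(-8025\right)} = \left(- \frac{1556475827}{30732078}\right) \left(- \frac{1}{8025}\right) = \frac{1556475827}{246624925950}$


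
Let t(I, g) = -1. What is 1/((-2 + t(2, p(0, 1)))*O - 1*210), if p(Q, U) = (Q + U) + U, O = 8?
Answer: -1/234 ≈ -0.0042735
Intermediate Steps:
p(Q, U) = Q + 2*U
1/((-2 + t(2, p(0, 1)))*O - 1*210) = 1/((-2 - 1)*8 - 1*210) = 1/(-3*8 - 210) = 1/(-24 - 210) = 1/(-234) = -1/234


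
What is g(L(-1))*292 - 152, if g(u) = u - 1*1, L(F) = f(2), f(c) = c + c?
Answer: 724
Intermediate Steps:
f(c) = 2*c
L(F) = 4 (L(F) = 2*2 = 4)
g(u) = -1 + u (g(u) = u - 1 = -1 + u)
g(L(-1))*292 - 152 = (-1 + 4)*292 - 152 = 3*292 - 152 = 876 - 152 = 724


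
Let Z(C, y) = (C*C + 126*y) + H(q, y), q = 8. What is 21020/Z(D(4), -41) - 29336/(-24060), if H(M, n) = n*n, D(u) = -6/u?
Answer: -403571246/83794965 ≈ -4.8162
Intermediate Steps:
H(M, n) = n²
Z(C, y) = C² + y² + 126*y (Z(C, y) = (C*C + 126*y) + y² = (C² + 126*y) + y² = C² + y² + 126*y)
21020/Z(D(4), -41) - 29336/(-24060) = 21020/((-6/4)² + (-41)² + 126*(-41)) - 29336/(-24060) = 21020/((-6*¼)² + 1681 - 5166) - 29336*(-1/24060) = 21020/((-3/2)² + 1681 - 5166) + 7334/6015 = 21020/(9/4 + 1681 - 5166) + 7334/6015 = 21020/(-13931/4) + 7334/6015 = 21020*(-4/13931) + 7334/6015 = -84080/13931 + 7334/6015 = -403571246/83794965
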